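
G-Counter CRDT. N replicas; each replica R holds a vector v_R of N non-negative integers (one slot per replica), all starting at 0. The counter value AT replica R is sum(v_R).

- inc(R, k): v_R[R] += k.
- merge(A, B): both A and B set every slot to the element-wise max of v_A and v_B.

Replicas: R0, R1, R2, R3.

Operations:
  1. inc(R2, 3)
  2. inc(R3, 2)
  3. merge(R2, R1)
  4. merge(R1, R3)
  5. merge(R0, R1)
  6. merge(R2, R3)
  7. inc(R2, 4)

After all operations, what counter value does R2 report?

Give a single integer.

Answer: 9

Derivation:
Op 1: inc R2 by 3 -> R2=(0,0,3,0) value=3
Op 2: inc R3 by 2 -> R3=(0,0,0,2) value=2
Op 3: merge R2<->R1 -> R2=(0,0,3,0) R1=(0,0,3,0)
Op 4: merge R1<->R3 -> R1=(0,0,3,2) R3=(0,0,3,2)
Op 5: merge R0<->R1 -> R0=(0,0,3,2) R1=(0,0,3,2)
Op 6: merge R2<->R3 -> R2=(0,0,3,2) R3=(0,0,3,2)
Op 7: inc R2 by 4 -> R2=(0,0,7,2) value=9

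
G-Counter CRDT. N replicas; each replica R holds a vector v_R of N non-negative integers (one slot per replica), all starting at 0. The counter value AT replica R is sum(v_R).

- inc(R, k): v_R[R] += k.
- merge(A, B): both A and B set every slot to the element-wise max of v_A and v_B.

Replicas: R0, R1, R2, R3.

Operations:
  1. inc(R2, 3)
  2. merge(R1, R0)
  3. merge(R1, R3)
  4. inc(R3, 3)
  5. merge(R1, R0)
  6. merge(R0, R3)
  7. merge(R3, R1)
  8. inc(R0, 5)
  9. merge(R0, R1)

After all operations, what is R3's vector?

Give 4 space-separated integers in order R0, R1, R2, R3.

Answer: 0 0 0 3

Derivation:
Op 1: inc R2 by 3 -> R2=(0,0,3,0) value=3
Op 2: merge R1<->R0 -> R1=(0,0,0,0) R0=(0,0,0,0)
Op 3: merge R1<->R3 -> R1=(0,0,0,0) R3=(0,0,0,0)
Op 4: inc R3 by 3 -> R3=(0,0,0,3) value=3
Op 5: merge R1<->R0 -> R1=(0,0,0,0) R0=(0,0,0,0)
Op 6: merge R0<->R3 -> R0=(0,0,0,3) R3=(0,0,0,3)
Op 7: merge R3<->R1 -> R3=(0,0,0,3) R1=(0,0,0,3)
Op 8: inc R0 by 5 -> R0=(5,0,0,3) value=8
Op 9: merge R0<->R1 -> R0=(5,0,0,3) R1=(5,0,0,3)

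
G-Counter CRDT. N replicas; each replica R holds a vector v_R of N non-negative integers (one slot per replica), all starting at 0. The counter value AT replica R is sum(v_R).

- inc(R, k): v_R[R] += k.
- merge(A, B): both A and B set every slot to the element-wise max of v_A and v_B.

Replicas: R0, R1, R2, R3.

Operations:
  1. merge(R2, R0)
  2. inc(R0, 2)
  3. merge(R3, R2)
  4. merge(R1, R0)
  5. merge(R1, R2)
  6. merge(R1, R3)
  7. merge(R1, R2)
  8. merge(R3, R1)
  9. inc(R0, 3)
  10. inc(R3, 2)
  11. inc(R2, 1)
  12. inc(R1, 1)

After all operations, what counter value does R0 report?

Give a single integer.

Answer: 5

Derivation:
Op 1: merge R2<->R0 -> R2=(0,0,0,0) R0=(0,0,0,0)
Op 2: inc R0 by 2 -> R0=(2,0,0,0) value=2
Op 3: merge R3<->R2 -> R3=(0,0,0,0) R2=(0,0,0,0)
Op 4: merge R1<->R0 -> R1=(2,0,0,0) R0=(2,0,0,0)
Op 5: merge R1<->R2 -> R1=(2,0,0,0) R2=(2,0,0,0)
Op 6: merge R1<->R3 -> R1=(2,0,0,0) R3=(2,0,0,0)
Op 7: merge R1<->R2 -> R1=(2,0,0,0) R2=(2,0,0,0)
Op 8: merge R3<->R1 -> R3=(2,0,0,0) R1=(2,0,0,0)
Op 9: inc R0 by 3 -> R0=(5,0,0,0) value=5
Op 10: inc R3 by 2 -> R3=(2,0,0,2) value=4
Op 11: inc R2 by 1 -> R2=(2,0,1,0) value=3
Op 12: inc R1 by 1 -> R1=(2,1,0,0) value=3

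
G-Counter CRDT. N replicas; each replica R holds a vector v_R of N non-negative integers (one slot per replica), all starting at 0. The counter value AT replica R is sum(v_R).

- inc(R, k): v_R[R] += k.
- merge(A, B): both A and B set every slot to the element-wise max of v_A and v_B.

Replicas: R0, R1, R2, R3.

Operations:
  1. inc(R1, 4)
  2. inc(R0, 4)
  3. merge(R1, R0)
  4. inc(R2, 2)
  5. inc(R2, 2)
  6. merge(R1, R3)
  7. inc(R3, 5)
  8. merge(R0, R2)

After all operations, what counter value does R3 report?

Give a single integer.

Answer: 13

Derivation:
Op 1: inc R1 by 4 -> R1=(0,4,0,0) value=4
Op 2: inc R0 by 4 -> R0=(4,0,0,0) value=4
Op 3: merge R1<->R0 -> R1=(4,4,0,0) R0=(4,4,0,0)
Op 4: inc R2 by 2 -> R2=(0,0,2,0) value=2
Op 5: inc R2 by 2 -> R2=(0,0,4,0) value=4
Op 6: merge R1<->R3 -> R1=(4,4,0,0) R3=(4,4,0,0)
Op 7: inc R3 by 5 -> R3=(4,4,0,5) value=13
Op 8: merge R0<->R2 -> R0=(4,4,4,0) R2=(4,4,4,0)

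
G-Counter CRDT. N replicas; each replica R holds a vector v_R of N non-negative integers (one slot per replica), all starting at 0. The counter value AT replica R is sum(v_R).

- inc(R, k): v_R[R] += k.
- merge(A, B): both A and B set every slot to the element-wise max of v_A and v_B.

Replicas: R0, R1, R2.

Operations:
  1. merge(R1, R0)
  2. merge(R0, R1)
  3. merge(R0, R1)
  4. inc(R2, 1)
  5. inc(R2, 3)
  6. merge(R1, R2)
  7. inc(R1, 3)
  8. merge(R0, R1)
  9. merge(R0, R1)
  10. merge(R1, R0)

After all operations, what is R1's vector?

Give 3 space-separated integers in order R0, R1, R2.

Answer: 0 3 4

Derivation:
Op 1: merge R1<->R0 -> R1=(0,0,0) R0=(0,0,0)
Op 2: merge R0<->R1 -> R0=(0,0,0) R1=(0,0,0)
Op 3: merge R0<->R1 -> R0=(0,0,0) R1=(0,0,0)
Op 4: inc R2 by 1 -> R2=(0,0,1) value=1
Op 5: inc R2 by 3 -> R2=(0,0,4) value=4
Op 6: merge R1<->R2 -> R1=(0,0,4) R2=(0,0,4)
Op 7: inc R1 by 3 -> R1=(0,3,4) value=7
Op 8: merge R0<->R1 -> R0=(0,3,4) R1=(0,3,4)
Op 9: merge R0<->R1 -> R0=(0,3,4) R1=(0,3,4)
Op 10: merge R1<->R0 -> R1=(0,3,4) R0=(0,3,4)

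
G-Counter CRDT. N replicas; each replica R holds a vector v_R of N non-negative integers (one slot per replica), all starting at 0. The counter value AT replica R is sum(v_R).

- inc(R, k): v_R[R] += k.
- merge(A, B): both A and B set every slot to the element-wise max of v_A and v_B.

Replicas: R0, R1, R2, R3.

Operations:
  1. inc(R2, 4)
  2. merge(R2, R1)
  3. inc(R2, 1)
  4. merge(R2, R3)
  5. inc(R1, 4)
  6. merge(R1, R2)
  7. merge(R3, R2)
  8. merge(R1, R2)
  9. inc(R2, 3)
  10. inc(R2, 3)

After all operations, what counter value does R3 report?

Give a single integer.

Answer: 9

Derivation:
Op 1: inc R2 by 4 -> R2=(0,0,4,0) value=4
Op 2: merge R2<->R1 -> R2=(0,0,4,0) R1=(0,0,4,0)
Op 3: inc R2 by 1 -> R2=(0,0,5,0) value=5
Op 4: merge R2<->R3 -> R2=(0,0,5,0) R3=(0,0,5,0)
Op 5: inc R1 by 4 -> R1=(0,4,4,0) value=8
Op 6: merge R1<->R2 -> R1=(0,4,5,0) R2=(0,4,5,0)
Op 7: merge R3<->R2 -> R3=(0,4,5,0) R2=(0,4,5,0)
Op 8: merge R1<->R2 -> R1=(0,4,5,0) R2=(0,4,5,0)
Op 9: inc R2 by 3 -> R2=(0,4,8,0) value=12
Op 10: inc R2 by 3 -> R2=(0,4,11,0) value=15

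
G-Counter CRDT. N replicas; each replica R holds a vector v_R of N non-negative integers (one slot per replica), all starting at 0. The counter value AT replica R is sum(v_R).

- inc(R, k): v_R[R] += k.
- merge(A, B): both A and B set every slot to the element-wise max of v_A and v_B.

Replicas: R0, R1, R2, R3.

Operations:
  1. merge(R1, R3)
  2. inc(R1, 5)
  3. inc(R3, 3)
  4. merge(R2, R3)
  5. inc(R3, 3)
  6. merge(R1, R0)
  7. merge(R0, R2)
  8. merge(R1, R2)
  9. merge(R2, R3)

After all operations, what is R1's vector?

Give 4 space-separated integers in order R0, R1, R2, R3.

Op 1: merge R1<->R3 -> R1=(0,0,0,0) R3=(0,0,0,0)
Op 2: inc R1 by 5 -> R1=(0,5,0,0) value=5
Op 3: inc R3 by 3 -> R3=(0,0,0,3) value=3
Op 4: merge R2<->R3 -> R2=(0,0,0,3) R3=(0,0,0,3)
Op 5: inc R3 by 3 -> R3=(0,0,0,6) value=6
Op 6: merge R1<->R0 -> R1=(0,5,0,0) R0=(0,5,0,0)
Op 7: merge R0<->R2 -> R0=(0,5,0,3) R2=(0,5,0,3)
Op 8: merge R1<->R2 -> R1=(0,5,0,3) R2=(0,5,0,3)
Op 9: merge R2<->R3 -> R2=(0,5,0,6) R3=(0,5,0,6)

Answer: 0 5 0 3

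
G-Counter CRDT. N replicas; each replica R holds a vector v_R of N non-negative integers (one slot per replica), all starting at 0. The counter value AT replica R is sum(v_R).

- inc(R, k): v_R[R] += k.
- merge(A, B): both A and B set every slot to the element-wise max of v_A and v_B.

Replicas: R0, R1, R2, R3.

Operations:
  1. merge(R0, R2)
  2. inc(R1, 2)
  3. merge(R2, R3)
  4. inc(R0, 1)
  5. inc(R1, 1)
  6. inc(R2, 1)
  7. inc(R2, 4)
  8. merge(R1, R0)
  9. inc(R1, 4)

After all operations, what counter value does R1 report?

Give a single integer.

Answer: 8

Derivation:
Op 1: merge R0<->R2 -> R0=(0,0,0,0) R2=(0,0,0,0)
Op 2: inc R1 by 2 -> R1=(0,2,0,0) value=2
Op 3: merge R2<->R3 -> R2=(0,0,0,0) R3=(0,0,0,0)
Op 4: inc R0 by 1 -> R0=(1,0,0,0) value=1
Op 5: inc R1 by 1 -> R1=(0,3,0,0) value=3
Op 6: inc R2 by 1 -> R2=(0,0,1,0) value=1
Op 7: inc R2 by 4 -> R2=(0,0,5,0) value=5
Op 8: merge R1<->R0 -> R1=(1,3,0,0) R0=(1,3,0,0)
Op 9: inc R1 by 4 -> R1=(1,7,0,0) value=8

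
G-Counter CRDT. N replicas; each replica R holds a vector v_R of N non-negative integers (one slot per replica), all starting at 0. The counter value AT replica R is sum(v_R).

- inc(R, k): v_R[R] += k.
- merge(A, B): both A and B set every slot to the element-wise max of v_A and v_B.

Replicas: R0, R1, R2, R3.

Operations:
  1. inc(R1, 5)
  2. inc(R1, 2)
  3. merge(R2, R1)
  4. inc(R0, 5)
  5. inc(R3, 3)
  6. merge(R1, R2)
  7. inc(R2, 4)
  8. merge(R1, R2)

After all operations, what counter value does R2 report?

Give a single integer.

Op 1: inc R1 by 5 -> R1=(0,5,0,0) value=5
Op 2: inc R1 by 2 -> R1=(0,7,0,0) value=7
Op 3: merge R2<->R1 -> R2=(0,7,0,0) R1=(0,7,0,0)
Op 4: inc R0 by 5 -> R0=(5,0,0,0) value=5
Op 5: inc R3 by 3 -> R3=(0,0,0,3) value=3
Op 6: merge R1<->R2 -> R1=(0,7,0,0) R2=(0,7,0,0)
Op 7: inc R2 by 4 -> R2=(0,7,4,0) value=11
Op 8: merge R1<->R2 -> R1=(0,7,4,0) R2=(0,7,4,0)

Answer: 11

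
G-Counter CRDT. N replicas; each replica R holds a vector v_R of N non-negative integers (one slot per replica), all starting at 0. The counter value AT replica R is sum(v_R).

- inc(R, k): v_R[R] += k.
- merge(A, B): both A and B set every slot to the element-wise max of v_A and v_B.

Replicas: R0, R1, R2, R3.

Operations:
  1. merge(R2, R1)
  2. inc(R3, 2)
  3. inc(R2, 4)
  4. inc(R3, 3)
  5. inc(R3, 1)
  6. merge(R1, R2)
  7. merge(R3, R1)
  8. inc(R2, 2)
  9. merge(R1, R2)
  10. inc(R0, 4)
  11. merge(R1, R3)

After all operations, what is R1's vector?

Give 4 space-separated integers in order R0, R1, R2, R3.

Answer: 0 0 6 6

Derivation:
Op 1: merge R2<->R1 -> R2=(0,0,0,0) R1=(0,0,0,0)
Op 2: inc R3 by 2 -> R3=(0,0,0,2) value=2
Op 3: inc R2 by 4 -> R2=(0,0,4,0) value=4
Op 4: inc R3 by 3 -> R3=(0,0,0,5) value=5
Op 5: inc R3 by 1 -> R3=(0,0,0,6) value=6
Op 6: merge R1<->R2 -> R1=(0,0,4,0) R2=(0,0,4,0)
Op 7: merge R3<->R1 -> R3=(0,0,4,6) R1=(0,0,4,6)
Op 8: inc R2 by 2 -> R2=(0,0,6,0) value=6
Op 9: merge R1<->R2 -> R1=(0,0,6,6) R2=(0,0,6,6)
Op 10: inc R0 by 4 -> R0=(4,0,0,0) value=4
Op 11: merge R1<->R3 -> R1=(0,0,6,6) R3=(0,0,6,6)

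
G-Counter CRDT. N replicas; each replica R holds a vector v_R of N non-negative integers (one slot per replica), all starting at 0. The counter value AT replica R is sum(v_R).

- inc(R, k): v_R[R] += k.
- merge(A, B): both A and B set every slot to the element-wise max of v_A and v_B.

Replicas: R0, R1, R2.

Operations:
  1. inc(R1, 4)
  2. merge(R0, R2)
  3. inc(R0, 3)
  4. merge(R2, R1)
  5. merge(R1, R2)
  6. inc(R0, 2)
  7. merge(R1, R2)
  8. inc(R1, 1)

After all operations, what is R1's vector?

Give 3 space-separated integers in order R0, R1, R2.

Answer: 0 5 0

Derivation:
Op 1: inc R1 by 4 -> R1=(0,4,0) value=4
Op 2: merge R0<->R2 -> R0=(0,0,0) R2=(0,0,0)
Op 3: inc R0 by 3 -> R0=(3,0,0) value=3
Op 4: merge R2<->R1 -> R2=(0,4,0) R1=(0,4,0)
Op 5: merge R1<->R2 -> R1=(0,4,0) R2=(0,4,0)
Op 6: inc R0 by 2 -> R0=(5,0,0) value=5
Op 7: merge R1<->R2 -> R1=(0,4,0) R2=(0,4,0)
Op 8: inc R1 by 1 -> R1=(0,5,0) value=5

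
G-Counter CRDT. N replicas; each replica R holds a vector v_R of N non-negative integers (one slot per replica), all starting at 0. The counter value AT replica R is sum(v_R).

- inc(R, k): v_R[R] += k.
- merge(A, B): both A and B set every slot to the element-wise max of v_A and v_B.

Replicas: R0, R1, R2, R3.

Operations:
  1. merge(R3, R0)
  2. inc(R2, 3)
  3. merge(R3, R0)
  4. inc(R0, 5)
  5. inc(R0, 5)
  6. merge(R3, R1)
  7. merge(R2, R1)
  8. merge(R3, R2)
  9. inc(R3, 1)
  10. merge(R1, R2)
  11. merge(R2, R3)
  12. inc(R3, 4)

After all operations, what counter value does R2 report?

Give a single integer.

Answer: 4

Derivation:
Op 1: merge R3<->R0 -> R3=(0,0,0,0) R0=(0,0,0,0)
Op 2: inc R2 by 3 -> R2=(0,0,3,0) value=3
Op 3: merge R3<->R0 -> R3=(0,0,0,0) R0=(0,0,0,0)
Op 4: inc R0 by 5 -> R0=(5,0,0,0) value=5
Op 5: inc R0 by 5 -> R0=(10,0,0,0) value=10
Op 6: merge R3<->R1 -> R3=(0,0,0,0) R1=(0,0,0,0)
Op 7: merge R2<->R1 -> R2=(0,0,3,0) R1=(0,0,3,0)
Op 8: merge R3<->R2 -> R3=(0,0,3,0) R2=(0,0,3,0)
Op 9: inc R3 by 1 -> R3=(0,0,3,1) value=4
Op 10: merge R1<->R2 -> R1=(0,0,3,0) R2=(0,0,3,0)
Op 11: merge R2<->R3 -> R2=(0,0,3,1) R3=(0,0,3,1)
Op 12: inc R3 by 4 -> R3=(0,0,3,5) value=8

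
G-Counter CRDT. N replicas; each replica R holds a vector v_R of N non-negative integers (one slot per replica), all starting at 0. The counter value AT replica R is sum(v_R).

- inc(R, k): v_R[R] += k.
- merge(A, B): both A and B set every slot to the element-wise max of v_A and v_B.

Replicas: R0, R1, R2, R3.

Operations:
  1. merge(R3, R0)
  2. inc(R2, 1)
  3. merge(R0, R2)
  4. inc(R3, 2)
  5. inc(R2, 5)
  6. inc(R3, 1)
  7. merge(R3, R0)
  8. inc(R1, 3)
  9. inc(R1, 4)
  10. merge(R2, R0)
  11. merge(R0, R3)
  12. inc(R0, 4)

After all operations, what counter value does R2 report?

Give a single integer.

Op 1: merge R3<->R0 -> R3=(0,0,0,0) R0=(0,0,0,0)
Op 2: inc R2 by 1 -> R2=(0,0,1,0) value=1
Op 3: merge R0<->R2 -> R0=(0,0,1,0) R2=(0,0,1,0)
Op 4: inc R3 by 2 -> R3=(0,0,0,2) value=2
Op 5: inc R2 by 5 -> R2=(0,0,6,0) value=6
Op 6: inc R3 by 1 -> R3=(0,0,0,3) value=3
Op 7: merge R3<->R0 -> R3=(0,0,1,3) R0=(0,0,1,3)
Op 8: inc R1 by 3 -> R1=(0,3,0,0) value=3
Op 9: inc R1 by 4 -> R1=(0,7,0,0) value=7
Op 10: merge R2<->R0 -> R2=(0,0,6,3) R0=(0,0,6,3)
Op 11: merge R0<->R3 -> R0=(0,0,6,3) R3=(0,0,6,3)
Op 12: inc R0 by 4 -> R0=(4,0,6,3) value=13

Answer: 9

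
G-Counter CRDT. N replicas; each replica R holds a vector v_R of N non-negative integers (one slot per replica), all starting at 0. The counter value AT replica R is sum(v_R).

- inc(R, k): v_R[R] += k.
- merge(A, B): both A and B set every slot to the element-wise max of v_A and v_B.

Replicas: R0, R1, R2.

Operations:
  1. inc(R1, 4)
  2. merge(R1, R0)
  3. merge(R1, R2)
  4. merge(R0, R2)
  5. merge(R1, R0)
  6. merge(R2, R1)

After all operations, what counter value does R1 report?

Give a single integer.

Answer: 4

Derivation:
Op 1: inc R1 by 4 -> R1=(0,4,0) value=4
Op 2: merge R1<->R0 -> R1=(0,4,0) R0=(0,4,0)
Op 3: merge R1<->R2 -> R1=(0,4,0) R2=(0,4,0)
Op 4: merge R0<->R2 -> R0=(0,4,0) R2=(0,4,0)
Op 5: merge R1<->R0 -> R1=(0,4,0) R0=(0,4,0)
Op 6: merge R2<->R1 -> R2=(0,4,0) R1=(0,4,0)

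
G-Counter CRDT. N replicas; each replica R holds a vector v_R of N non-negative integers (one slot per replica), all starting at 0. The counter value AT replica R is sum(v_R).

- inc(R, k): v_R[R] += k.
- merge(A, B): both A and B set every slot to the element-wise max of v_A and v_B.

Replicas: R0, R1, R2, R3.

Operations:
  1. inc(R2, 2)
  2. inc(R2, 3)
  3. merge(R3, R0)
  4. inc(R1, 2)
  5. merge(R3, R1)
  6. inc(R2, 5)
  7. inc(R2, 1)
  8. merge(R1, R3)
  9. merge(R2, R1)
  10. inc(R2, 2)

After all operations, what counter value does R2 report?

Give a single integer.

Answer: 15

Derivation:
Op 1: inc R2 by 2 -> R2=(0,0,2,0) value=2
Op 2: inc R2 by 3 -> R2=(0,0,5,0) value=5
Op 3: merge R3<->R0 -> R3=(0,0,0,0) R0=(0,0,0,0)
Op 4: inc R1 by 2 -> R1=(0,2,0,0) value=2
Op 5: merge R3<->R1 -> R3=(0,2,0,0) R1=(0,2,0,0)
Op 6: inc R2 by 5 -> R2=(0,0,10,0) value=10
Op 7: inc R2 by 1 -> R2=(0,0,11,0) value=11
Op 8: merge R1<->R3 -> R1=(0,2,0,0) R3=(0,2,0,0)
Op 9: merge R2<->R1 -> R2=(0,2,11,0) R1=(0,2,11,0)
Op 10: inc R2 by 2 -> R2=(0,2,13,0) value=15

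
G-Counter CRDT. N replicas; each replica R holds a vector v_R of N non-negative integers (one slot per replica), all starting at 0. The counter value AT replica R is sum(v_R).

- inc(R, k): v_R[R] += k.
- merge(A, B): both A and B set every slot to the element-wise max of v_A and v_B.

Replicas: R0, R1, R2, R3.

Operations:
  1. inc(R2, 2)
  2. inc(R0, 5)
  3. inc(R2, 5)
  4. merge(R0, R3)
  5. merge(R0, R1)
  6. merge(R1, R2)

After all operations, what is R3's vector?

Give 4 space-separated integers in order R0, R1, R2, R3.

Answer: 5 0 0 0

Derivation:
Op 1: inc R2 by 2 -> R2=(0,0,2,0) value=2
Op 2: inc R0 by 5 -> R0=(5,0,0,0) value=5
Op 3: inc R2 by 5 -> R2=(0,0,7,0) value=7
Op 4: merge R0<->R3 -> R0=(5,0,0,0) R3=(5,0,0,0)
Op 5: merge R0<->R1 -> R0=(5,0,0,0) R1=(5,0,0,0)
Op 6: merge R1<->R2 -> R1=(5,0,7,0) R2=(5,0,7,0)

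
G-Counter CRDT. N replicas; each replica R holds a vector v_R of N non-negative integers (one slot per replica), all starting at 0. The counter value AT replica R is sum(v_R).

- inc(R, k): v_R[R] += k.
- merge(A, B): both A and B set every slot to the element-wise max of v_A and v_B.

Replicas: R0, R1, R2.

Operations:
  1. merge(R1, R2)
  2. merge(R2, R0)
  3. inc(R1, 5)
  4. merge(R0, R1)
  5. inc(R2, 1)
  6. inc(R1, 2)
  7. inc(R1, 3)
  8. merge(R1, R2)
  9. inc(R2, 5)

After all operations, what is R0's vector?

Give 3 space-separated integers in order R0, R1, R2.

Op 1: merge R1<->R2 -> R1=(0,0,0) R2=(0,0,0)
Op 2: merge R2<->R0 -> R2=(0,0,0) R0=(0,0,0)
Op 3: inc R1 by 5 -> R1=(0,5,0) value=5
Op 4: merge R0<->R1 -> R0=(0,5,0) R1=(0,5,0)
Op 5: inc R2 by 1 -> R2=(0,0,1) value=1
Op 6: inc R1 by 2 -> R1=(0,7,0) value=7
Op 7: inc R1 by 3 -> R1=(0,10,0) value=10
Op 8: merge R1<->R2 -> R1=(0,10,1) R2=(0,10,1)
Op 9: inc R2 by 5 -> R2=(0,10,6) value=16

Answer: 0 5 0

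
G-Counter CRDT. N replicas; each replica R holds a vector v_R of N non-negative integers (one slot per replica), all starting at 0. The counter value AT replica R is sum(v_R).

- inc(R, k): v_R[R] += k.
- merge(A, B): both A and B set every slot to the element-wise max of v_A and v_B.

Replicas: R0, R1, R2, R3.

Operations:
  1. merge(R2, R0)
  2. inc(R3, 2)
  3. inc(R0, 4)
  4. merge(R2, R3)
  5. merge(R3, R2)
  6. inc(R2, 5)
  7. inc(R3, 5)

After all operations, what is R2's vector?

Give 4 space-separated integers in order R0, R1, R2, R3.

Answer: 0 0 5 2

Derivation:
Op 1: merge R2<->R0 -> R2=(0,0,0,0) R0=(0,0,0,0)
Op 2: inc R3 by 2 -> R3=(0,0,0,2) value=2
Op 3: inc R0 by 4 -> R0=(4,0,0,0) value=4
Op 4: merge R2<->R3 -> R2=(0,0,0,2) R3=(0,0,0,2)
Op 5: merge R3<->R2 -> R3=(0,0,0,2) R2=(0,0,0,2)
Op 6: inc R2 by 5 -> R2=(0,0,5,2) value=7
Op 7: inc R3 by 5 -> R3=(0,0,0,7) value=7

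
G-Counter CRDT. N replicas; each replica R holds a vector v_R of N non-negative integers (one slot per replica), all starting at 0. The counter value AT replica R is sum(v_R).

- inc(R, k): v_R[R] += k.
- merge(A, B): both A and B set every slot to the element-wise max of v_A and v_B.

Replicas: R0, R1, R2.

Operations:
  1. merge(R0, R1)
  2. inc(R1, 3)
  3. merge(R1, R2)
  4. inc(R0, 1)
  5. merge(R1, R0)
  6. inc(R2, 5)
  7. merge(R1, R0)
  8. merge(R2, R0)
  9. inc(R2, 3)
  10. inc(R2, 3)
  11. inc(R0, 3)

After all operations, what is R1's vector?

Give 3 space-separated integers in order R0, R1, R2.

Op 1: merge R0<->R1 -> R0=(0,0,0) R1=(0,0,0)
Op 2: inc R1 by 3 -> R1=(0,3,0) value=3
Op 3: merge R1<->R2 -> R1=(0,3,0) R2=(0,3,0)
Op 4: inc R0 by 1 -> R0=(1,0,0) value=1
Op 5: merge R1<->R0 -> R1=(1,3,0) R0=(1,3,0)
Op 6: inc R2 by 5 -> R2=(0,3,5) value=8
Op 7: merge R1<->R0 -> R1=(1,3,0) R0=(1,3,0)
Op 8: merge R2<->R0 -> R2=(1,3,5) R0=(1,3,5)
Op 9: inc R2 by 3 -> R2=(1,3,8) value=12
Op 10: inc R2 by 3 -> R2=(1,3,11) value=15
Op 11: inc R0 by 3 -> R0=(4,3,5) value=12

Answer: 1 3 0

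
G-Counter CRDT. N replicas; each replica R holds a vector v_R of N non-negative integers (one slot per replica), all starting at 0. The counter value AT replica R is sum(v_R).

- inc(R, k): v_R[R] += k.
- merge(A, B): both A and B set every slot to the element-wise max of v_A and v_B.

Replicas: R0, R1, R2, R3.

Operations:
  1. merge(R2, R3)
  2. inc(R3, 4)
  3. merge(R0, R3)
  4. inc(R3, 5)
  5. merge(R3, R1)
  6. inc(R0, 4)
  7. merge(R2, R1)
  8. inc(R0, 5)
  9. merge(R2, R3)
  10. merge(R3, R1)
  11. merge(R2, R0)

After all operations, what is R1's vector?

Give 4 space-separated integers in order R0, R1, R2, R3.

Op 1: merge R2<->R3 -> R2=(0,0,0,0) R3=(0,0,0,0)
Op 2: inc R3 by 4 -> R3=(0,0,0,4) value=4
Op 3: merge R0<->R3 -> R0=(0,0,0,4) R3=(0,0,0,4)
Op 4: inc R3 by 5 -> R3=(0,0,0,9) value=9
Op 5: merge R3<->R1 -> R3=(0,0,0,9) R1=(0,0,0,9)
Op 6: inc R0 by 4 -> R0=(4,0,0,4) value=8
Op 7: merge R2<->R1 -> R2=(0,0,0,9) R1=(0,0,0,9)
Op 8: inc R0 by 5 -> R0=(9,0,0,4) value=13
Op 9: merge R2<->R3 -> R2=(0,0,0,9) R3=(0,0,0,9)
Op 10: merge R3<->R1 -> R3=(0,0,0,9) R1=(0,0,0,9)
Op 11: merge R2<->R0 -> R2=(9,0,0,9) R0=(9,0,0,9)

Answer: 0 0 0 9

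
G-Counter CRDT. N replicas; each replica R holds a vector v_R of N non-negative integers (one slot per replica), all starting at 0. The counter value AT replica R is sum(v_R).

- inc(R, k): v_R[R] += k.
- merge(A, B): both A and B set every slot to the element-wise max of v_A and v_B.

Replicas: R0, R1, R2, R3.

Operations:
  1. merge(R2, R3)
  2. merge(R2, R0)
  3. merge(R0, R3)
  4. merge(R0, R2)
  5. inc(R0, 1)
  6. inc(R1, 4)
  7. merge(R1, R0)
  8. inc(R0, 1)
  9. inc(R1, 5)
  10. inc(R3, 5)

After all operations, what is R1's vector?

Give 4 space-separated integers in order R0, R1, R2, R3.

Op 1: merge R2<->R3 -> R2=(0,0,0,0) R3=(0,0,0,0)
Op 2: merge R2<->R0 -> R2=(0,0,0,0) R0=(0,0,0,0)
Op 3: merge R0<->R3 -> R0=(0,0,0,0) R3=(0,0,0,0)
Op 4: merge R0<->R2 -> R0=(0,0,0,0) R2=(0,0,0,0)
Op 5: inc R0 by 1 -> R0=(1,0,0,0) value=1
Op 6: inc R1 by 4 -> R1=(0,4,0,0) value=4
Op 7: merge R1<->R0 -> R1=(1,4,0,0) R0=(1,4,0,0)
Op 8: inc R0 by 1 -> R0=(2,4,0,0) value=6
Op 9: inc R1 by 5 -> R1=(1,9,0,0) value=10
Op 10: inc R3 by 5 -> R3=(0,0,0,5) value=5

Answer: 1 9 0 0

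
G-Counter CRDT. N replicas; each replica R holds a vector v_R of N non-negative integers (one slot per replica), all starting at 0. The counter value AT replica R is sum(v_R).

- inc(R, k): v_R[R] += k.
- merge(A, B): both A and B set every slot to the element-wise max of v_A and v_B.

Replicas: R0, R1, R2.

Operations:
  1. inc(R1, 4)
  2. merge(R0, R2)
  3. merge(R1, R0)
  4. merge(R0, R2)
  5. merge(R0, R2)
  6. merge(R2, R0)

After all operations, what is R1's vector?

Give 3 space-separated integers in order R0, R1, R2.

Op 1: inc R1 by 4 -> R1=(0,4,0) value=4
Op 2: merge R0<->R2 -> R0=(0,0,0) R2=(0,0,0)
Op 3: merge R1<->R0 -> R1=(0,4,0) R0=(0,4,0)
Op 4: merge R0<->R2 -> R0=(0,4,0) R2=(0,4,0)
Op 5: merge R0<->R2 -> R0=(0,4,0) R2=(0,4,0)
Op 6: merge R2<->R0 -> R2=(0,4,0) R0=(0,4,0)

Answer: 0 4 0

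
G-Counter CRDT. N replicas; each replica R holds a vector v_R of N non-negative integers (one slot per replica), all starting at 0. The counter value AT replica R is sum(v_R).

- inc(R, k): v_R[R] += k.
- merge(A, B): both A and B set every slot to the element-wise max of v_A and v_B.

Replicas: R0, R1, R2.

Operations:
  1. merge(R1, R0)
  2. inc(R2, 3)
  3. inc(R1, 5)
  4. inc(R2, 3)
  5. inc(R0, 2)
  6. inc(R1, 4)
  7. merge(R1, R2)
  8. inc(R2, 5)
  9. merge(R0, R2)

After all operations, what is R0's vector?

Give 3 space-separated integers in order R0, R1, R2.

Op 1: merge R1<->R0 -> R1=(0,0,0) R0=(0,0,0)
Op 2: inc R2 by 3 -> R2=(0,0,3) value=3
Op 3: inc R1 by 5 -> R1=(0,5,0) value=5
Op 4: inc R2 by 3 -> R2=(0,0,6) value=6
Op 5: inc R0 by 2 -> R0=(2,0,0) value=2
Op 6: inc R1 by 4 -> R1=(0,9,0) value=9
Op 7: merge R1<->R2 -> R1=(0,9,6) R2=(0,9,6)
Op 8: inc R2 by 5 -> R2=(0,9,11) value=20
Op 9: merge R0<->R2 -> R0=(2,9,11) R2=(2,9,11)

Answer: 2 9 11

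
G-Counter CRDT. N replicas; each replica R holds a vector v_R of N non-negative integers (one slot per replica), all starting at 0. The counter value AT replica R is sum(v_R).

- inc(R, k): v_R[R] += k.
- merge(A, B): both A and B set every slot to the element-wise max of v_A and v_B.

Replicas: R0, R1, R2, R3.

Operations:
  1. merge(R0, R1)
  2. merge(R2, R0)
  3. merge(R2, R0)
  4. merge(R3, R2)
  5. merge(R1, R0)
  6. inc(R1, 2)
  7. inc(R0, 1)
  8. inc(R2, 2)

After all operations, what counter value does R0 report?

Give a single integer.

Answer: 1

Derivation:
Op 1: merge R0<->R1 -> R0=(0,0,0,0) R1=(0,0,0,0)
Op 2: merge R2<->R0 -> R2=(0,0,0,0) R0=(0,0,0,0)
Op 3: merge R2<->R0 -> R2=(0,0,0,0) R0=(0,0,0,0)
Op 4: merge R3<->R2 -> R3=(0,0,0,0) R2=(0,0,0,0)
Op 5: merge R1<->R0 -> R1=(0,0,0,0) R0=(0,0,0,0)
Op 6: inc R1 by 2 -> R1=(0,2,0,0) value=2
Op 7: inc R0 by 1 -> R0=(1,0,0,0) value=1
Op 8: inc R2 by 2 -> R2=(0,0,2,0) value=2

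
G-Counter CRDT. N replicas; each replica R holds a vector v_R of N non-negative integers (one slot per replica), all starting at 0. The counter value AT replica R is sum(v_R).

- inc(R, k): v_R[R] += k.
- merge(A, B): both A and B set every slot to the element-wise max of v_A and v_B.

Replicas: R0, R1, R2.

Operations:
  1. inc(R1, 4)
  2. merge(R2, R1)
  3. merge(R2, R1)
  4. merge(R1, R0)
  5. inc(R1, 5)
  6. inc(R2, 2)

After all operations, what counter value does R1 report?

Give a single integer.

Answer: 9

Derivation:
Op 1: inc R1 by 4 -> R1=(0,4,0) value=4
Op 2: merge R2<->R1 -> R2=(0,4,0) R1=(0,4,0)
Op 3: merge R2<->R1 -> R2=(0,4,0) R1=(0,4,0)
Op 4: merge R1<->R0 -> R1=(0,4,0) R0=(0,4,0)
Op 5: inc R1 by 5 -> R1=(0,9,0) value=9
Op 6: inc R2 by 2 -> R2=(0,4,2) value=6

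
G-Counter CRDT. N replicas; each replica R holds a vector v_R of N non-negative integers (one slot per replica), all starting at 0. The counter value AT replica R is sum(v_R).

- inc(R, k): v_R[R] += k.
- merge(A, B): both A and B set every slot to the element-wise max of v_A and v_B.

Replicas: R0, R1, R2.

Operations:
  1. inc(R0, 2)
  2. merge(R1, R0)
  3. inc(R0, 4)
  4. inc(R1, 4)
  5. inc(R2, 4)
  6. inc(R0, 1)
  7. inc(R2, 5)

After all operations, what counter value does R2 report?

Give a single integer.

Op 1: inc R0 by 2 -> R0=(2,0,0) value=2
Op 2: merge R1<->R0 -> R1=(2,0,0) R0=(2,0,0)
Op 3: inc R0 by 4 -> R0=(6,0,0) value=6
Op 4: inc R1 by 4 -> R1=(2,4,0) value=6
Op 5: inc R2 by 4 -> R2=(0,0,4) value=4
Op 6: inc R0 by 1 -> R0=(7,0,0) value=7
Op 7: inc R2 by 5 -> R2=(0,0,9) value=9

Answer: 9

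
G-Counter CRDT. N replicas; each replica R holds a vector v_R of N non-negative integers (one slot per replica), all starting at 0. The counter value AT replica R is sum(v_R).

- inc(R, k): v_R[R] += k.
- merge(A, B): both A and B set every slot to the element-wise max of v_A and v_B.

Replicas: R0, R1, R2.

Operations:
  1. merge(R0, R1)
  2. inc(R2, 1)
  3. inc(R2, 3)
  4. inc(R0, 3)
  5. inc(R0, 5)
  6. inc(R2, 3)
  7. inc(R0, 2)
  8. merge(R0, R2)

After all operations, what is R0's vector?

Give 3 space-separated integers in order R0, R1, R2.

Answer: 10 0 7

Derivation:
Op 1: merge R0<->R1 -> R0=(0,0,0) R1=(0,0,0)
Op 2: inc R2 by 1 -> R2=(0,0,1) value=1
Op 3: inc R2 by 3 -> R2=(0,0,4) value=4
Op 4: inc R0 by 3 -> R0=(3,0,0) value=3
Op 5: inc R0 by 5 -> R0=(8,0,0) value=8
Op 6: inc R2 by 3 -> R2=(0,0,7) value=7
Op 7: inc R0 by 2 -> R0=(10,0,0) value=10
Op 8: merge R0<->R2 -> R0=(10,0,7) R2=(10,0,7)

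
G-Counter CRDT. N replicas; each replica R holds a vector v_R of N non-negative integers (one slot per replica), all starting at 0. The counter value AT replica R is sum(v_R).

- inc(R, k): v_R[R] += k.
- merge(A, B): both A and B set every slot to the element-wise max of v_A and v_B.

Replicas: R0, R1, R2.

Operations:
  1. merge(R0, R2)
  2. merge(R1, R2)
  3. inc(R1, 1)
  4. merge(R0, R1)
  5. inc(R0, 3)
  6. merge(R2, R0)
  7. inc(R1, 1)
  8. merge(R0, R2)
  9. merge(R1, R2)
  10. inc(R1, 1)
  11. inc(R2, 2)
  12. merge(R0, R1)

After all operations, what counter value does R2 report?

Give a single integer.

Op 1: merge R0<->R2 -> R0=(0,0,0) R2=(0,0,0)
Op 2: merge R1<->R2 -> R1=(0,0,0) R2=(0,0,0)
Op 3: inc R1 by 1 -> R1=(0,1,0) value=1
Op 4: merge R0<->R1 -> R0=(0,1,0) R1=(0,1,0)
Op 5: inc R0 by 3 -> R0=(3,1,0) value=4
Op 6: merge R2<->R0 -> R2=(3,1,0) R0=(3,1,0)
Op 7: inc R1 by 1 -> R1=(0,2,0) value=2
Op 8: merge R0<->R2 -> R0=(3,1,0) R2=(3,1,0)
Op 9: merge R1<->R2 -> R1=(3,2,0) R2=(3,2,0)
Op 10: inc R1 by 1 -> R1=(3,3,0) value=6
Op 11: inc R2 by 2 -> R2=(3,2,2) value=7
Op 12: merge R0<->R1 -> R0=(3,3,0) R1=(3,3,0)

Answer: 7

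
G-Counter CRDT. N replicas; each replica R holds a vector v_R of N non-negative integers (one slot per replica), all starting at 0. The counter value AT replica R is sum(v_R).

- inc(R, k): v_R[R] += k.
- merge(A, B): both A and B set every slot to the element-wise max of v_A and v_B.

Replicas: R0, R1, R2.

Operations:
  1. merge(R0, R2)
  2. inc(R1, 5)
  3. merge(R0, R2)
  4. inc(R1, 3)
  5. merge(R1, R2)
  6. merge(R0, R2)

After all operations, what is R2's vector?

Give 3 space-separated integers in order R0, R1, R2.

Answer: 0 8 0

Derivation:
Op 1: merge R0<->R2 -> R0=(0,0,0) R2=(0,0,0)
Op 2: inc R1 by 5 -> R1=(0,5,0) value=5
Op 3: merge R0<->R2 -> R0=(0,0,0) R2=(0,0,0)
Op 4: inc R1 by 3 -> R1=(0,8,0) value=8
Op 5: merge R1<->R2 -> R1=(0,8,0) R2=(0,8,0)
Op 6: merge R0<->R2 -> R0=(0,8,0) R2=(0,8,0)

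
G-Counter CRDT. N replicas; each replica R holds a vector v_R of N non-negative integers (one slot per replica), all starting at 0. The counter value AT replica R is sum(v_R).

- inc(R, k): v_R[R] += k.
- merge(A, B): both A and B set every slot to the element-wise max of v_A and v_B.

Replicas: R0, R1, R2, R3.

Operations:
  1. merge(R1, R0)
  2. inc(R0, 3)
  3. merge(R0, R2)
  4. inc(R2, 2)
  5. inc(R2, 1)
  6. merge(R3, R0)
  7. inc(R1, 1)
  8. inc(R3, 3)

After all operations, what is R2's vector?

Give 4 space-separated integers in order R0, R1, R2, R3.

Answer: 3 0 3 0

Derivation:
Op 1: merge R1<->R0 -> R1=(0,0,0,0) R0=(0,0,0,0)
Op 2: inc R0 by 3 -> R0=(3,0,0,0) value=3
Op 3: merge R0<->R2 -> R0=(3,0,0,0) R2=(3,0,0,0)
Op 4: inc R2 by 2 -> R2=(3,0,2,0) value=5
Op 5: inc R2 by 1 -> R2=(3,0,3,0) value=6
Op 6: merge R3<->R0 -> R3=(3,0,0,0) R0=(3,0,0,0)
Op 7: inc R1 by 1 -> R1=(0,1,0,0) value=1
Op 8: inc R3 by 3 -> R3=(3,0,0,3) value=6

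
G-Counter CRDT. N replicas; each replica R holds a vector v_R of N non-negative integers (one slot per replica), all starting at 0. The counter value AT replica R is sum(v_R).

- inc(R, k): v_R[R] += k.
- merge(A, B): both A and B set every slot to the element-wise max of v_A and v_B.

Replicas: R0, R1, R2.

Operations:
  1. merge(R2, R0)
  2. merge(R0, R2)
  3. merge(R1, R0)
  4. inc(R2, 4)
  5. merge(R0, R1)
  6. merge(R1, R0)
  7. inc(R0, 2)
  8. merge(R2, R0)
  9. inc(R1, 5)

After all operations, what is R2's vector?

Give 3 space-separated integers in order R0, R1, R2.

Answer: 2 0 4

Derivation:
Op 1: merge R2<->R0 -> R2=(0,0,0) R0=(0,0,0)
Op 2: merge R0<->R2 -> R0=(0,0,0) R2=(0,0,0)
Op 3: merge R1<->R0 -> R1=(0,0,0) R0=(0,0,0)
Op 4: inc R2 by 4 -> R2=(0,0,4) value=4
Op 5: merge R0<->R1 -> R0=(0,0,0) R1=(0,0,0)
Op 6: merge R1<->R0 -> R1=(0,0,0) R0=(0,0,0)
Op 7: inc R0 by 2 -> R0=(2,0,0) value=2
Op 8: merge R2<->R0 -> R2=(2,0,4) R0=(2,0,4)
Op 9: inc R1 by 5 -> R1=(0,5,0) value=5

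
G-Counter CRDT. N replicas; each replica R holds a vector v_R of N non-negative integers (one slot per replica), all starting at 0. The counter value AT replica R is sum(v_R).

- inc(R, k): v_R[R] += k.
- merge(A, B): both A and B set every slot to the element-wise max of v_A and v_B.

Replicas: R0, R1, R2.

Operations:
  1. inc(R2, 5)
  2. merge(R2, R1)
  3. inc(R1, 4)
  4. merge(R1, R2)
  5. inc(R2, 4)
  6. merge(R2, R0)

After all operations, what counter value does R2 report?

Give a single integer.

Answer: 13

Derivation:
Op 1: inc R2 by 5 -> R2=(0,0,5) value=5
Op 2: merge R2<->R1 -> R2=(0,0,5) R1=(0,0,5)
Op 3: inc R1 by 4 -> R1=(0,4,5) value=9
Op 4: merge R1<->R2 -> R1=(0,4,5) R2=(0,4,5)
Op 5: inc R2 by 4 -> R2=(0,4,9) value=13
Op 6: merge R2<->R0 -> R2=(0,4,9) R0=(0,4,9)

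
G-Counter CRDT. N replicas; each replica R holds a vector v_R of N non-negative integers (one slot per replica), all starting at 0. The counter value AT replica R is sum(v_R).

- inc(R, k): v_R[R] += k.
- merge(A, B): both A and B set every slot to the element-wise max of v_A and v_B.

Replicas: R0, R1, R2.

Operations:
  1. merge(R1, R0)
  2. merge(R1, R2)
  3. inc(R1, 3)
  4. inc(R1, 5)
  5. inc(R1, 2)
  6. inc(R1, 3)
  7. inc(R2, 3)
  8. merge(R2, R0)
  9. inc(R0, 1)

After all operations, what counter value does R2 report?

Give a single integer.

Answer: 3

Derivation:
Op 1: merge R1<->R0 -> R1=(0,0,0) R0=(0,0,0)
Op 2: merge R1<->R2 -> R1=(0,0,0) R2=(0,0,0)
Op 3: inc R1 by 3 -> R1=(0,3,0) value=3
Op 4: inc R1 by 5 -> R1=(0,8,0) value=8
Op 5: inc R1 by 2 -> R1=(0,10,0) value=10
Op 6: inc R1 by 3 -> R1=(0,13,0) value=13
Op 7: inc R2 by 3 -> R2=(0,0,3) value=3
Op 8: merge R2<->R0 -> R2=(0,0,3) R0=(0,0,3)
Op 9: inc R0 by 1 -> R0=(1,0,3) value=4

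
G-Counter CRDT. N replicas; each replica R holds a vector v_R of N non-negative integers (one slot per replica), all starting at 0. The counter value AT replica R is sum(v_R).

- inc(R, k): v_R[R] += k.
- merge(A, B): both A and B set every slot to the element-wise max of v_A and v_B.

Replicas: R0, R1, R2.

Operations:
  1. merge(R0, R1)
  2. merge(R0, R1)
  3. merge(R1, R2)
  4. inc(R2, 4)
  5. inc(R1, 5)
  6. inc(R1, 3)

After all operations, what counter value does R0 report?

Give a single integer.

Answer: 0

Derivation:
Op 1: merge R0<->R1 -> R0=(0,0,0) R1=(0,0,0)
Op 2: merge R0<->R1 -> R0=(0,0,0) R1=(0,0,0)
Op 3: merge R1<->R2 -> R1=(0,0,0) R2=(0,0,0)
Op 4: inc R2 by 4 -> R2=(0,0,4) value=4
Op 5: inc R1 by 5 -> R1=(0,5,0) value=5
Op 6: inc R1 by 3 -> R1=(0,8,0) value=8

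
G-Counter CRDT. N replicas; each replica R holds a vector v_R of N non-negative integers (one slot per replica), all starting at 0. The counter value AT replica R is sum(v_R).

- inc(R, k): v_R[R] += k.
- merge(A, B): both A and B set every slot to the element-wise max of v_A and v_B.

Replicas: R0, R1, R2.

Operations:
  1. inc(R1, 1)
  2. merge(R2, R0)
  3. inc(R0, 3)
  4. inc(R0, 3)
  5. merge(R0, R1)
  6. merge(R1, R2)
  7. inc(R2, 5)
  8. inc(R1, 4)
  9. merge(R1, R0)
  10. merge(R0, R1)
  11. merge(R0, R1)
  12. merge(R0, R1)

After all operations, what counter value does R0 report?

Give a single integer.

Op 1: inc R1 by 1 -> R1=(0,1,0) value=1
Op 2: merge R2<->R0 -> R2=(0,0,0) R0=(0,0,0)
Op 3: inc R0 by 3 -> R0=(3,0,0) value=3
Op 4: inc R0 by 3 -> R0=(6,0,0) value=6
Op 5: merge R0<->R1 -> R0=(6,1,0) R1=(6,1,0)
Op 6: merge R1<->R2 -> R1=(6,1,0) R2=(6,1,0)
Op 7: inc R2 by 5 -> R2=(6,1,5) value=12
Op 8: inc R1 by 4 -> R1=(6,5,0) value=11
Op 9: merge R1<->R0 -> R1=(6,5,0) R0=(6,5,0)
Op 10: merge R0<->R1 -> R0=(6,5,0) R1=(6,5,0)
Op 11: merge R0<->R1 -> R0=(6,5,0) R1=(6,5,0)
Op 12: merge R0<->R1 -> R0=(6,5,0) R1=(6,5,0)

Answer: 11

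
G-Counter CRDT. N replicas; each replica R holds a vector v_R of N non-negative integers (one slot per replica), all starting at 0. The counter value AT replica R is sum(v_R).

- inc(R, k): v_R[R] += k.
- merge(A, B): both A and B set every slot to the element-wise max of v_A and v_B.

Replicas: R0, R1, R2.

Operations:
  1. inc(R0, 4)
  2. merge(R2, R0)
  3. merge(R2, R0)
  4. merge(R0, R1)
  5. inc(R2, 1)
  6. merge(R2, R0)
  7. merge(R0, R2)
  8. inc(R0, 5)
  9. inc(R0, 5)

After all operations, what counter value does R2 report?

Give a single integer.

Op 1: inc R0 by 4 -> R0=(4,0,0) value=4
Op 2: merge R2<->R0 -> R2=(4,0,0) R0=(4,0,0)
Op 3: merge R2<->R0 -> R2=(4,0,0) R0=(4,0,0)
Op 4: merge R0<->R1 -> R0=(4,0,0) R1=(4,0,0)
Op 5: inc R2 by 1 -> R2=(4,0,1) value=5
Op 6: merge R2<->R0 -> R2=(4,0,1) R0=(4,0,1)
Op 7: merge R0<->R2 -> R0=(4,0,1) R2=(4,0,1)
Op 8: inc R0 by 5 -> R0=(9,0,1) value=10
Op 9: inc R0 by 5 -> R0=(14,0,1) value=15

Answer: 5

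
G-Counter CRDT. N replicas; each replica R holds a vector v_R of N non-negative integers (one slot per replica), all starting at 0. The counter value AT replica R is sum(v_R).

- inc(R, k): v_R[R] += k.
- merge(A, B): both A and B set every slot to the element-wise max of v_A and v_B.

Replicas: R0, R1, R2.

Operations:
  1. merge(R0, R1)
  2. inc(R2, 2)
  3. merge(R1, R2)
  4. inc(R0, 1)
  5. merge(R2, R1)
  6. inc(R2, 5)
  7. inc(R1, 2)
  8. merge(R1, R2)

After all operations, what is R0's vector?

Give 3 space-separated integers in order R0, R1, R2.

Op 1: merge R0<->R1 -> R0=(0,0,0) R1=(0,0,0)
Op 2: inc R2 by 2 -> R2=(0,0,2) value=2
Op 3: merge R1<->R2 -> R1=(0,0,2) R2=(0,0,2)
Op 4: inc R0 by 1 -> R0=(1,0,0) value=1
Op 5: merge R2<->R1 -> R2=(0,0,2) R1=(0,0,2)
Op 6: inc R2 by 5 -> R2=(0,0,7) value=7
Op 7: inc R1 by 2 -> R1=(0,2,2) value=4
Op 8: merge R1<->R2 -> R1=(0,2,7) R2=(0,2,7)

Answer: 1 0 0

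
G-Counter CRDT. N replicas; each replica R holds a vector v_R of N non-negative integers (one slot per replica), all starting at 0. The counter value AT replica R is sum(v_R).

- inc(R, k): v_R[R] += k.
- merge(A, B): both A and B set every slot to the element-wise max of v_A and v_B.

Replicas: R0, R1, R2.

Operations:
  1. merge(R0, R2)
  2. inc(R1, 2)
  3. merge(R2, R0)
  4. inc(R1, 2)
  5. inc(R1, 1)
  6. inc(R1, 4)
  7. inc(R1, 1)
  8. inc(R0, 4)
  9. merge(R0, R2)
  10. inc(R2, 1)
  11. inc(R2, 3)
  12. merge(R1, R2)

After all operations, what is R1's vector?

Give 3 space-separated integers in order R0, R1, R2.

Op 1: merge R0<->R2 -> R0=(0,0,0) R2=(0,0,0)
Op 2: inc R1 by 2 -> R1=(0,2,0) value=2
Op 3: merge R2<->R0 -> R2=(0,0,0) R0=(0,0,0)
Op 4: inc R1 by 2 -> R1=(0,4,0) value=4
Op 5: inc R1 by 1 -> R1=(0,5,0) value=5
Op 6: inc R1 by 4 -> R1=(0,9,0) value=9
Op 7: inc R1 by 1 -> R1=(0,10,0) value=10
Op 8: inc R0 by 4 -> R0=(4,0,0) value=4
Op 9: merge R0<->R2 -> R0=(4,0,0) R2=(4,0,0)
Op 10: inc R2 by 1 -> R2=(4,0,1) value=5
Op 11: inc R2 by 3 -> R2=(4,0,4) value=8
Op 12: merge R1<->R2 -> R1=(4,10,4) R2=(4,10,4)

Answer: 4 10 4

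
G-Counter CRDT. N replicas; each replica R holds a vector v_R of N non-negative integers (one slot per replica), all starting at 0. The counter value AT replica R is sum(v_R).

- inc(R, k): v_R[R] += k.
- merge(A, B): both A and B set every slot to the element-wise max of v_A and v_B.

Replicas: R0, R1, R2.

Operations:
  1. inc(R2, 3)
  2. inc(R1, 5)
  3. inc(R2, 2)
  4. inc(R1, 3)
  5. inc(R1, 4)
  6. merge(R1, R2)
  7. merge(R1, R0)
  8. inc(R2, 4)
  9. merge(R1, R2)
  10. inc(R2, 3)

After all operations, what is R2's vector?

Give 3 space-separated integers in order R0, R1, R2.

Answer: 0 12 12

Derivation:
Op 1: inc R2 by 3 -> R2=(0,0,3) value=3
Op 2: inc R1 by 5 -> R1=(0,5,0) value=5
Op 3: inc R2 by 2 -> R2=(0,0,5) value=5
Op 4: inc R1 by 3 -> R1=(0,8,0) value=8
Op 5: inc R1 by 4 -> R1=(0,12,0) value=12
Op 6: merge R1<->R2 -> R1=(0,12,5) R2=(0,12,5)
Op 7: merge R1<->R0 -> R1=(0,12,5) R0=(0,12,5)
Op 8: inc R2 by 4 -> R2=(0,12,9) value=21
Op 9: merge R1<->R2 -> R1=(0,12,9) R2=(0,12,9)
Op 10: inc R2 by 3 -> R2=(0,12,12) value=24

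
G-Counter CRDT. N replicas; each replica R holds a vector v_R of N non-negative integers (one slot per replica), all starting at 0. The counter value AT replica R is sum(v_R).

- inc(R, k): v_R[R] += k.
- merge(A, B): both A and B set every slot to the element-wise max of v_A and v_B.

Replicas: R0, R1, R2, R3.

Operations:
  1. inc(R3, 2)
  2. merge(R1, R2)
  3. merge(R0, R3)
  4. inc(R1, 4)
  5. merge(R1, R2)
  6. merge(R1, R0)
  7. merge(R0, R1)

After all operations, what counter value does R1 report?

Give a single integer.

Answer: 6

Derivation:
Op 1: inc R3 by 2 -> R3=(0,0,0,2) value=2
Op 2: merge R1<->R2 -> R1=(0,0,0,0) R2=(0,0,0,0)
Op 3: merge R0<->R3 -> R0=(0,0,0,2) R3=(0,0,0,2)
Op 4: inc R1 by 4 -> R1=(0,4,0,0) value=4
Op 5: merge R1<->R2 -> R1=(0,4,0,0) R2=(0,4,0,0)
Op 6: merge R1<->R0 -> R1=(0,4,0,2) R0=(0,4,0,2)
Op 7: merge R0<->R1 -> R0=(0,4,0,2) R1=(0,4,0,2)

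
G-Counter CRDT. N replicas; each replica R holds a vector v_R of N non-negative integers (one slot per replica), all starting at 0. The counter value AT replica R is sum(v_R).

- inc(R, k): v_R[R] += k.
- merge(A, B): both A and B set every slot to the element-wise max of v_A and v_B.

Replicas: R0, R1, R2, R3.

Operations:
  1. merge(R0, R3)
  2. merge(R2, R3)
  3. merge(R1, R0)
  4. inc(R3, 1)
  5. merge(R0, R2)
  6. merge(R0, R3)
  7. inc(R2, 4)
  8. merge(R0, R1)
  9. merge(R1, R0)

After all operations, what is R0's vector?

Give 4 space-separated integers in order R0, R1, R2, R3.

Answer: 0 0 0 1

Derivation:
Op 1: merge R0<->R3 -> R0=(0,0,0,0) R3=(0,0,0,0)
Op 2: merge R2<->R3 -> R2=(0,0,0,0) R3=(0,0,0,0)
Op 3: merge R1<->R0 -> R1=(0,0,0,0) R0=(0,0,0,0)
Op 4: inc R3 by 1 -> R3=(0,0,0,1) value=1
Op 5: merge R0<->R2 -> R0=(0,0,0,0) R2=(0,0,0,0)
Op 6: merge R0<->R3 -> R0=(0,0,0,1) R3=(0,0,0,1)
Op 7: inc R2 by 4 -> R2=(0,0,4,0) value=4
Op 8: merge R0<->R1 -> R0=(0,0,0,1) R1=(0,0,0,1)
Op 9: merge R1<->R0 -> R1=(0,0,0,1) R0=(0,0,0,1)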